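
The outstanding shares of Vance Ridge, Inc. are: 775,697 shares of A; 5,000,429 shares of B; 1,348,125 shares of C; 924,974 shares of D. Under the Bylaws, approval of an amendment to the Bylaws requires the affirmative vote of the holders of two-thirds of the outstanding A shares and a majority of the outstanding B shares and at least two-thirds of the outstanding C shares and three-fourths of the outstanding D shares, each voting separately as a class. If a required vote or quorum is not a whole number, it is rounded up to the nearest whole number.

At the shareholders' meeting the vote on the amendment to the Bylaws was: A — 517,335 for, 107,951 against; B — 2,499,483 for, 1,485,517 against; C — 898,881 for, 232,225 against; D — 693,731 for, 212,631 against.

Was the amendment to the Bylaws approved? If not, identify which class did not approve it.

Not approved — the B shares did not give the required vote.

A: 2/3 of 775697 = 517131.33, rounded up to 517132; 517,132 required, 517,335 in favor — approved.
B: a majority of 5000429 is 2500215; 2,500,215 required, 2,499,483 in favor — not approved.
C: 2/3 of 1348125 = 898750; 898,750 required, 898,881 in favor — approved.
D: 3/4 of 924974 = 693730.50, rounded up to 693731; 693,731 required, 693,731 in favor — approved.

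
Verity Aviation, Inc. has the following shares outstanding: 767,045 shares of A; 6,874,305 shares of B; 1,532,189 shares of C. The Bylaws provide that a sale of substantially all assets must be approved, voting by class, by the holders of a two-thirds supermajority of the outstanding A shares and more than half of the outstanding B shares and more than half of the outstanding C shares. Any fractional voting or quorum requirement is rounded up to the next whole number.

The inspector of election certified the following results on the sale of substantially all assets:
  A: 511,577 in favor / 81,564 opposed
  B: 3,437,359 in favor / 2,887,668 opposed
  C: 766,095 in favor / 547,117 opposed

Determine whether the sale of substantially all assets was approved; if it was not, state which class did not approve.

A: 2/3 of 767045 = 511363.33, rounded up to 511364; 511,364 required, 511,577 in favor — approved.
B: a majority of 6874305 is 3437153; 3,437,153 required, 3,437,359 in favor — approved.
C: a majority of 1532189 is 766095; 766,095 required, 766,095 in favor — approved.

Approved — every class gave the required vote.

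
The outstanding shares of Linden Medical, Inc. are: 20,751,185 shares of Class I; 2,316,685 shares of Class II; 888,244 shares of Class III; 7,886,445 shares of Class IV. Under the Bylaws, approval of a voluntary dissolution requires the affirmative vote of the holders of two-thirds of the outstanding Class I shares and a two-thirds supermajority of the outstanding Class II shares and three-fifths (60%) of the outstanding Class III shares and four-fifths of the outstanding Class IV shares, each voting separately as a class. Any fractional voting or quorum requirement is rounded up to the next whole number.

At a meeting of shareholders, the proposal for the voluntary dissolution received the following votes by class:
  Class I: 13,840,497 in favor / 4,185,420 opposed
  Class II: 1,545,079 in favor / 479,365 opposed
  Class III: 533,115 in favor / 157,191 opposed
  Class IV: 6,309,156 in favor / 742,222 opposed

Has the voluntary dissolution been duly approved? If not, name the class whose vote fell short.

Class I: 2/3 of 20751185 = 13834123.33, rounded up to 13834124; 13,834,124 required, 13,840,497 in favor — approved.
Class II: 2/3 of 2316685 = 1544456.67, rounded up to 1544457; 1,544,457 required, 1,545,079 in favor — approved.
Class III: 3/5 of 888244 = 532946.40, rounded up to 532947; 532,947 required, 533,115 in favor — approved.
Class IV: 4/5 of 7886445 = 6309156; 6,309,156 required, 6,309,156 in favor — approved.

Approved — every class gave the required vote.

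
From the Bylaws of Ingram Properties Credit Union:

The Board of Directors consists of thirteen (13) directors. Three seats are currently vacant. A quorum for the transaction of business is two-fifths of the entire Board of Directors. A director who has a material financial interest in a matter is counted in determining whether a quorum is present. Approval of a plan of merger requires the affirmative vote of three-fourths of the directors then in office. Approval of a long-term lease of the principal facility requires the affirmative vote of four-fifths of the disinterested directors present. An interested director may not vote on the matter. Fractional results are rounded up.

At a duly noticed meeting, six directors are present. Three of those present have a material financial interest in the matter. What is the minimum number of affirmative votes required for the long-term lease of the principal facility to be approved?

3

The long-term lease of the principal facility requires four-fifths of the disinterested directors present (6 − 3 = 3).
4/5 of 3 = 2.40, rounded up to 3.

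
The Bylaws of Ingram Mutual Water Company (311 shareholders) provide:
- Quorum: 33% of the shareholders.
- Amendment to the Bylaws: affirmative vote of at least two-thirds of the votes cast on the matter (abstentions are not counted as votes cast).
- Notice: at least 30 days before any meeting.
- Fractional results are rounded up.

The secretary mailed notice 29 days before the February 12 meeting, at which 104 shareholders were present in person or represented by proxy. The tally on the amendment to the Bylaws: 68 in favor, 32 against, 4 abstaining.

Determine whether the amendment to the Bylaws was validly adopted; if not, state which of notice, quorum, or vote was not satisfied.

Invalid — notice requirement not satisfied.

Notice: 29 days given; 30 required. Not satisfied.
Quorum: 33% of 311 = 102.63, rounded up to 103; 104 present. Satisfied.
Vote: requires two-thirds of the votes cast (104 − 4 abstaining = 100); 2/3 of 100 = 66.67, rounded up to 67, so 67 needed; 68 in favor. Satisfied.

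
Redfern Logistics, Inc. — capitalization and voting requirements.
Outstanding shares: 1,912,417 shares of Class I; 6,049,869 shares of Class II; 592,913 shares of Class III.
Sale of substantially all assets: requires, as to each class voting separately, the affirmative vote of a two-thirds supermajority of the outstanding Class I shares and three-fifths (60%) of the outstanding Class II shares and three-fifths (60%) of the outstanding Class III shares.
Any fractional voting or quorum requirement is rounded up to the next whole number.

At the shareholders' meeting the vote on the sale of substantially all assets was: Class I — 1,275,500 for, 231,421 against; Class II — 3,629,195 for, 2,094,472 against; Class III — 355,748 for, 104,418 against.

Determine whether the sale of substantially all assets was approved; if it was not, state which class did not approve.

Class I: 2/3 of 1912417 = 1274944.67, rounded up to 1274945; 1,274,945 required, 1,275,500 in favor — approved.
Class II: 3/5 of 6049869 = 3629921.40, rounded up to 3629922; 3,629,922 required, 3,629,195 in favor — not approved.
Class III: 3/5 of 592913 = 355747.80, rounded up to 355748; 355,748 required, 355,748 in favor — approved.

Not approved — the Class II shares did not give the required vote.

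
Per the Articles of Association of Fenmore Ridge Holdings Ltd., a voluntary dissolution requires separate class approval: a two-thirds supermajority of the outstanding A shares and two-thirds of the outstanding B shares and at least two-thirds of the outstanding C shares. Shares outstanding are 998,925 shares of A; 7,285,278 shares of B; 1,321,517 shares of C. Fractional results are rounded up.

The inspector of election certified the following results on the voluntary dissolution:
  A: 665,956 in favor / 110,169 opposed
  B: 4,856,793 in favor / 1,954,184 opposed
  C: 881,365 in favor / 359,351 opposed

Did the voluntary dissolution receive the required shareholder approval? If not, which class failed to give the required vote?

A: 2/3 of 998925 = 665950; 665,950 required, 665,956 in favor — approved.
B: 2/3 of 7285278 = 4856852; 4,856,852 required, 4,856,793 in favor — not approved.
C: 2/3 of 1321517 = 881011.33, rounded up to 881012; 881,012 required, 881,365 in favor — approved.

Not approved — the B shares did not give the required vote.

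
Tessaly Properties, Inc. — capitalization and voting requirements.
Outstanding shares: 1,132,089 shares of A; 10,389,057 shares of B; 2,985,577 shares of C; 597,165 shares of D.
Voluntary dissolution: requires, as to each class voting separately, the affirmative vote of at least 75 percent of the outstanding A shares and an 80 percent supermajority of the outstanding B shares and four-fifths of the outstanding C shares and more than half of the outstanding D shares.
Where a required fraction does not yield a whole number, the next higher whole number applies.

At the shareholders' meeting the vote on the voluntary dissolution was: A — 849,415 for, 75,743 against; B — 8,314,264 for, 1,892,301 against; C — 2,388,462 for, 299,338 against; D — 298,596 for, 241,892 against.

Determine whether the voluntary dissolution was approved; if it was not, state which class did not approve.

Approved — every class gave the required vote.

A: 3/4 of 1132089 = 849066.75, rounded up to 849067; 849,067 required, 849,415 in favor — approved.
B: 4/5 of 10389057 = 8311245.60, rounded up to 8311246; 8,311,246 required, 8,314,264 in favor — approved.
C: 4/5 of 2985577 = 2388461.60, rounded up to 2388462; 2,388,462 required, 2,388,462 in favor — approved.
D: a majority of 597165 is 298583; 298,583 required, 298,596 in favor — approved.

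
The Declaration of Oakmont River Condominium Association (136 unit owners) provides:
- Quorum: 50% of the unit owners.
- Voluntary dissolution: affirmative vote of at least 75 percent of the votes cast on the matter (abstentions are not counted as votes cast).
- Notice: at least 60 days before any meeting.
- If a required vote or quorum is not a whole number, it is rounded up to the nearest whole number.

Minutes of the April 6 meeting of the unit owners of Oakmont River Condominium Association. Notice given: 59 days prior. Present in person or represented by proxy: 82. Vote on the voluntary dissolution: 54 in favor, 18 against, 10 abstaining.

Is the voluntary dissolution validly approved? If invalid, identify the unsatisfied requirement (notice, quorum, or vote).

Notice: 59 days given; 60 required. Not satisfied.
Quorum: 50% of 136 = 68; 82 present. Satisfied.
Vote: requires three-fourths of the votes cast (82 − 10 abstaining = 72); 3/4 of 72 = 54, so 54 needed; 54 in favor. Satisfied.

Invalid — notice requirement not satisfied.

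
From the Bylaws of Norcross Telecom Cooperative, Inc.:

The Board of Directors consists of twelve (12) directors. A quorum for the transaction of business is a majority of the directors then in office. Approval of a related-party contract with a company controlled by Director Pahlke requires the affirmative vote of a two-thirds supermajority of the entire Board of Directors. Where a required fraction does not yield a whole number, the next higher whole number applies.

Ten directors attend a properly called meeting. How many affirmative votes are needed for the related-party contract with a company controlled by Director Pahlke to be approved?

The related-party contract with a company controlled by Director Pahlke requires two-thirds of the entire Board of Directors (12).
2/3 of 12 = 8.

8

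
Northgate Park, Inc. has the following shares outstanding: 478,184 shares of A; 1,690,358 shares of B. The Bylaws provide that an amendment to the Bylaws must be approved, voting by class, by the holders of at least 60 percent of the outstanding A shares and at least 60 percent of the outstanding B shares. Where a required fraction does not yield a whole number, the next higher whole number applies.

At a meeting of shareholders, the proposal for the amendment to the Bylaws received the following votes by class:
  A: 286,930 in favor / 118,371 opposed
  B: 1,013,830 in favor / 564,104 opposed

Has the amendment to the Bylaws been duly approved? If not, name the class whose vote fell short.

A: 3/5 of 478184 = 286910.40, rounded up to 286911; 286,911 required, 286,930 in favor — approved.
B: 3/5 of 1690358 = 1014214.80, rounded up to 1014215; 1,014,215 required, 1,013,830 in favor — not approved.

Not approved — the B shares did not give the required vote.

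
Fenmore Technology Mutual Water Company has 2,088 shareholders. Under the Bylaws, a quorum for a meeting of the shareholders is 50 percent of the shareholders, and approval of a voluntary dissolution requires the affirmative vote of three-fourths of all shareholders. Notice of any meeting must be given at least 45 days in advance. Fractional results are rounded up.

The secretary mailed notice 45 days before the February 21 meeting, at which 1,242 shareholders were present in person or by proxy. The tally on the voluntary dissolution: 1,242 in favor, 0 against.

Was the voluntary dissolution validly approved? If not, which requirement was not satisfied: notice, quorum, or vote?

Invalid — vote requirement not satisfied.

Notice: 45 days given; 45 required. Satisfied.
Quorum: 50% of 2,088 = 1,044; 1,242 present. Satisfied.
Vote: requires three-fourths of all shareholders (2,088); 3/4 of 2088 = 1566, so 1,566 needed; 1,242 in favor. Not satisfied.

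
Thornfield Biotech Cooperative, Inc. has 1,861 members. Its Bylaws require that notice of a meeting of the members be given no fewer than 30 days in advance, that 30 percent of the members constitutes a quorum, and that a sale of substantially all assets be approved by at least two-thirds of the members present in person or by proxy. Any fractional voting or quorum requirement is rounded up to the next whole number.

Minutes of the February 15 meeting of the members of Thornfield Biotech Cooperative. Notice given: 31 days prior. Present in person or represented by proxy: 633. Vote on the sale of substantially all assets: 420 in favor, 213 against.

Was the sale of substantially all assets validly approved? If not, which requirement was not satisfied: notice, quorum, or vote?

Notice: 31 days given; 30 required. Satisfied.
Quorum: 30% of 1,861 = 558.30, rounded up to 559; 633 present. Satisfied.
Vote: requires two-thirds of those present (633); 2/3 of 633 = 422, so 422 needed; 420 in favor. Not satisfied.

Invalid — vote requirement not satisfied.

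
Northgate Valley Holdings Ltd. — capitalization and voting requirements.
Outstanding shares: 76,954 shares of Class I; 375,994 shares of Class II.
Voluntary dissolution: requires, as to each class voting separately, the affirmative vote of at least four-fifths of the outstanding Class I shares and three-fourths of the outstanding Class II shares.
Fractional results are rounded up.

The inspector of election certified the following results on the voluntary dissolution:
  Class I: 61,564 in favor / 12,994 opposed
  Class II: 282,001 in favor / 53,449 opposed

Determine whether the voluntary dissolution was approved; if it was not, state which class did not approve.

Class I: 4/5 of 76954 = 61563.20, rounded up to 61564; 61,564 required, 61,564 in favor — approved.
Class II: 3/4 of 375994 = 281995.50, rounded up to 281996; 281,996 required, 282,001 in favor — approved.

Approved — every class gave the required vote.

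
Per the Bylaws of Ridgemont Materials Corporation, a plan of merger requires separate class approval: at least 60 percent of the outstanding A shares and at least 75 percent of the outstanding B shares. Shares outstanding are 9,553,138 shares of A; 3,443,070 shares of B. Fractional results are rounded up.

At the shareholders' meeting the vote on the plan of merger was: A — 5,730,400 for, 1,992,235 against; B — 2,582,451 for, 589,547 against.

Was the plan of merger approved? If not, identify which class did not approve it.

Not approved — the A shares did not give the required vote.

A: 3/5 of 9553138 = 5731882.80, rounded up to 5731883; 5,731,883 required, 5,730,400 in favor — not approved.
B: 3/4 of 3443070 = 2582302.50, rounded up to 2582303; 2,582,303 required, 2,582,451 in favor — approved.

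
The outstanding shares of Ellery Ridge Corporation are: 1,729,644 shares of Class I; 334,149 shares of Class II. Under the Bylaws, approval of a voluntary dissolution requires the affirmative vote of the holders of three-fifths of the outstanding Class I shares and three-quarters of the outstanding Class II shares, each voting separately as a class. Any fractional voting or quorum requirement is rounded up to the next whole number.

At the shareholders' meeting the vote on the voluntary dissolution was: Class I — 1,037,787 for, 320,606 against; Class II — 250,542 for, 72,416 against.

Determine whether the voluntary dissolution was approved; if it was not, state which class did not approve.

Not approved — the Class II shares did not give the required vote.

Class I: 3/5 of 1729644 = 1037786.40, rounded up to 1037787; 1,037,787 required, 1,037,787 in favor — approved.
Class II: 3/4 of 334149 = 250611.75, rounded up to 250612; 250,612 required, 250,542 in favor — not approved.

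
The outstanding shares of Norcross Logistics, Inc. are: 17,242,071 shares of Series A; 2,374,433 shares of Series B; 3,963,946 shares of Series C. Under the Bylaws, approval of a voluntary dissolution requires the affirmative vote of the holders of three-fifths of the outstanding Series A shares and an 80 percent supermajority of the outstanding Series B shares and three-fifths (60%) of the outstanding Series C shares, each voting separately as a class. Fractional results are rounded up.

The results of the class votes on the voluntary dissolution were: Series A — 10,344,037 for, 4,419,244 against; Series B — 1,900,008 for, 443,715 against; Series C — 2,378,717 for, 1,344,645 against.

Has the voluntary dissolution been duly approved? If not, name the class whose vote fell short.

Not approved — the Series A shares did not give the required vote.

Series A: 3/5 of 17242071 = 10345242.60, rounded up to 10345243; 10,345,243 required, 10,344,037 in favor — not approved.
Series B: 4/5 of 2374433 = 1899546.40, rounded up to 1899547; 1,899,547 required, 1,900,008 in favor — approved.
Series C: 3/5 of 3963946 = 2378367.60, rounded up to 2378368; 2,378,368 required, 2,378,717 in favor — approved.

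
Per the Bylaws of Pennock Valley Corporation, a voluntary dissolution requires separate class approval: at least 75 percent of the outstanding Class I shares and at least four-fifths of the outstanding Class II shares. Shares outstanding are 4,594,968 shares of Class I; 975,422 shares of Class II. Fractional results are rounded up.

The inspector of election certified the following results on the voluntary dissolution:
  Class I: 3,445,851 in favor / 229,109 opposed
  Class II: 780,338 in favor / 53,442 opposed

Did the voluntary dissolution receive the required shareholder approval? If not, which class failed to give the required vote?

Class I: 3/4 of 4594968 = 3446226; 3,446,226 required, 3,445,851 in favor — not approved.
Class II: 4/5 of 975422 = 780337.60, rounded up to 780338; 780,338 required, 780,338 in favor — approved.

Not approved — the Class I shares did not give the required vote.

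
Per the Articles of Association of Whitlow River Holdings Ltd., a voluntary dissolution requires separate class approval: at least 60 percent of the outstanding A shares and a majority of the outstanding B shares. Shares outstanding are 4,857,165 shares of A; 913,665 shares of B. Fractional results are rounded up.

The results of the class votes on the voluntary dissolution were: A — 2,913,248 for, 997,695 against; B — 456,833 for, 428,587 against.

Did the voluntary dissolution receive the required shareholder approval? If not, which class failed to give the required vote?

Not approved — the A shares did not give the required vote.

A: 3/5 of 4857165 = 2914299; 2,914,299 required, 2,913,248 in favor — not approved.
B: a majority of 913665 is 456833; 456,833 required, 456,833 in favor — approved.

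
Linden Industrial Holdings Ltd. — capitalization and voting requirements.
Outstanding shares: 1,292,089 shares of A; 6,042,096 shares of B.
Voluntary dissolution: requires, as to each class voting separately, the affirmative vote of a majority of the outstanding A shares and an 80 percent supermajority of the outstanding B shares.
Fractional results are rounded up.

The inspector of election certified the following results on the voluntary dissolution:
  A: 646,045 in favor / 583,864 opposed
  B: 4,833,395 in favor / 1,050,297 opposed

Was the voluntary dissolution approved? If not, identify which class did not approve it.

Not approved — the B shares did not give the required vote.

A: a majority of 1292089 is 646045; 646,045 required, 646,045 in favor — approved.
B: 4/5 of 6042096 = 4833676.80, rounded up to 4833677; 4,833,677 required, 4,833,395 in favor — not approved.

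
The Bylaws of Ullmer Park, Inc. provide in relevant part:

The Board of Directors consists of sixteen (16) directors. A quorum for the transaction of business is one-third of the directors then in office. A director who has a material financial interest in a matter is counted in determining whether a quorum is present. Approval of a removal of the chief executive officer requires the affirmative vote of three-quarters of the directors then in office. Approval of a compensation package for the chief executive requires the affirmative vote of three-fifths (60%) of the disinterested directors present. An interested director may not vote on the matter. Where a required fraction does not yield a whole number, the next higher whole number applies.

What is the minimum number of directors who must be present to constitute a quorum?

6

1/3 of 16 = 5.33, rounded up to 6.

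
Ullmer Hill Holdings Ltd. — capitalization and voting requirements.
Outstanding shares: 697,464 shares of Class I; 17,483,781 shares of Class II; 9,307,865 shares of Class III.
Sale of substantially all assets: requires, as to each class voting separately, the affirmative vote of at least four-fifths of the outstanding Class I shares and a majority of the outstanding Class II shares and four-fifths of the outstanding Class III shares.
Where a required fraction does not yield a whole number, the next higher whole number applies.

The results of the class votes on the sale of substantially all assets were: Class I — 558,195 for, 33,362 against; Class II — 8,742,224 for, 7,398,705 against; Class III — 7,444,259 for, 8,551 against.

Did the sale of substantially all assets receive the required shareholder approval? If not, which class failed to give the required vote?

Class I: 4/5 of 697464 = 557971.20, rounded up to 557972; 557,972 required, 558,195 in favor — approved.
Class II: a majority of 17483781 is 8741891; 8,741,891 required, 8,742,224 in favor — approved.
Class III: 4/5 of 9307865 = 7446292; 7,446,292 required, 7,444,259 in favor — not approved.

Not approved — the Class III shares did not give the required vote.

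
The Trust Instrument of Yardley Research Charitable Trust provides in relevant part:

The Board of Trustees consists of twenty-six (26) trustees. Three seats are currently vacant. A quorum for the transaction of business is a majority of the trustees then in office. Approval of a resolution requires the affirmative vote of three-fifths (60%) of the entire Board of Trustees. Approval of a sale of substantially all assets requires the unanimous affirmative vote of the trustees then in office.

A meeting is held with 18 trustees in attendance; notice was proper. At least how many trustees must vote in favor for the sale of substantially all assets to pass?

The sale of substantially all assets requires the unanimous vote of the trustees then in office (23).
Unanimous means all 23.
(Only 18 can vote, so the sale of substantially all assets cannot pass at this meeting, but the required vote is still 23.)

23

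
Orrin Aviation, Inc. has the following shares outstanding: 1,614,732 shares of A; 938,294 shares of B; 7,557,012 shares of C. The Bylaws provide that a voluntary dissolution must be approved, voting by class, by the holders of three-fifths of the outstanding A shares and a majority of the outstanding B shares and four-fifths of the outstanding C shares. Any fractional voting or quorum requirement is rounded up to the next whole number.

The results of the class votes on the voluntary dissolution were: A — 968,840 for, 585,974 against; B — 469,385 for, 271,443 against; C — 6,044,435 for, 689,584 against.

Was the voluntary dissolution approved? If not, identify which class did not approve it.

A: 3/5 of 1614732 = 968839.20, rounded up to 968840; 968,840 required, 968,840 in favor — approved.
B: a majority of 938294 is 469148; 469,148 required, 469,385 in favor — approved.
C: 4/5 of 7557012 = 6045609.60, rounded up to 6045610; 6,045,610 required, 6,044,435 in favor — not approved.

Not approved — the C shares did not give the required vote.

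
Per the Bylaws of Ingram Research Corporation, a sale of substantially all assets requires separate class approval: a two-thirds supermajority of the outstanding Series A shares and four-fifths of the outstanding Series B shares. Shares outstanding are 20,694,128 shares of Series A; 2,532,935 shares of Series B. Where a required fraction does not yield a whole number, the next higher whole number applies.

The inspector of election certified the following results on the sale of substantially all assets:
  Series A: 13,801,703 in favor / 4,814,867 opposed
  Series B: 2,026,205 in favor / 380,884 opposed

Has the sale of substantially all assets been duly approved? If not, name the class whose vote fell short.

Not approved — the Series B shares did not give the required vote.

Series A: 2/3 of 20694128 = 13796085.33, rounded up to 13796086; 13,796,086 required, 13,801,703 in favor — approved.
Series B: 4/5 of 2532935 = 2026348; 2,026,348 required, 2,026,205 in favor — not approved.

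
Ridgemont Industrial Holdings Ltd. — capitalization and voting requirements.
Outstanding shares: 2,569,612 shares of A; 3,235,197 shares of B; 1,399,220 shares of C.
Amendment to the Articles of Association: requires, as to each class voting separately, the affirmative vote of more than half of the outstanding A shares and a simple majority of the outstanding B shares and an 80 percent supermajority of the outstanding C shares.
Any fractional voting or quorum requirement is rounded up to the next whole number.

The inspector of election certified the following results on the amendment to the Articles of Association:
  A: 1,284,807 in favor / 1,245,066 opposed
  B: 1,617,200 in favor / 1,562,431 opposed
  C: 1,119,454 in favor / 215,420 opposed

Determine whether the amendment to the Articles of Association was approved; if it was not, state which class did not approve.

Not approved — the B shares did not give the required vote.

A: a majority of 2569612 is 1284807; 1,284,807 required, 1,284,807 in favor — approved.
B: a majority of 3235197 is 1617599; 1,617,599 required, 1,617,200 in favor — not approved.
C: 4/5 of 1399220 = 1119376; 1,119,376 required, 1,119,454 in favor — approved.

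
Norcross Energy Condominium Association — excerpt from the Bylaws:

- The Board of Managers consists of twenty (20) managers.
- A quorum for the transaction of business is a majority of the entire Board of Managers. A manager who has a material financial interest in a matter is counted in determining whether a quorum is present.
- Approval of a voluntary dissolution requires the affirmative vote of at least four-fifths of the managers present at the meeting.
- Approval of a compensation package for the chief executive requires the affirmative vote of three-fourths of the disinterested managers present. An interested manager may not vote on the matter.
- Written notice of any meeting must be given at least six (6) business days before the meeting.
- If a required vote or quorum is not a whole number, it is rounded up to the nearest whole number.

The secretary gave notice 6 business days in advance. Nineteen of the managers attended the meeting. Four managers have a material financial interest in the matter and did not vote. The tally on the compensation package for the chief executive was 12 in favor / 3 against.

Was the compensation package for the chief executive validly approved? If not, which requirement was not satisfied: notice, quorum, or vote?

Notice: 6 business days given; 6 required (6 ≥ 6). Satisfied.
Quorum: 19 present (interested managers count toward quorum); quorum is 11. Satisfied.
Vote: the compensation package for the chief executive requires three-fourths of the disinterested managers present (19 − 4 = 15). 3/4 of 15 = 11.25, rounded up to 12, so 12 affirmative votes are needed; 12 voted in favor. Satisfied.

Valid — all requirements satisfied.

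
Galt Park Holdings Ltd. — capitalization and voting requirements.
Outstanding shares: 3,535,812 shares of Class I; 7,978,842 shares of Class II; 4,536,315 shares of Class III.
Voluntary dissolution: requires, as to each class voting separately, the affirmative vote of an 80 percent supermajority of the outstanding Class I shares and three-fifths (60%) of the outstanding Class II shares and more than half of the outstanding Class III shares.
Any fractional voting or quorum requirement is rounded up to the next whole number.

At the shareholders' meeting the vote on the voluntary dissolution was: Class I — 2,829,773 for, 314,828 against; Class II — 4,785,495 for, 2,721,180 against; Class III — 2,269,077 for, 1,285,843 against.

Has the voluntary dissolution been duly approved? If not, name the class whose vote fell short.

Class I: 4/5 of 3535812 = 2828649.60, rounded up to 2828650; 2,828,650 required, 2,829,773 in favor — approved.
Class II: 3/5 of 7978842 = 4787305.20, rounded up to 4787306; 4,787,306 required, 4,785,495 in favor — not approved.
Class III: a majority of 4536315 is 2268158; 2,268,158 required, 2,269,077 in favor — approved.

Not approved — the Class II shares did not give the required vote.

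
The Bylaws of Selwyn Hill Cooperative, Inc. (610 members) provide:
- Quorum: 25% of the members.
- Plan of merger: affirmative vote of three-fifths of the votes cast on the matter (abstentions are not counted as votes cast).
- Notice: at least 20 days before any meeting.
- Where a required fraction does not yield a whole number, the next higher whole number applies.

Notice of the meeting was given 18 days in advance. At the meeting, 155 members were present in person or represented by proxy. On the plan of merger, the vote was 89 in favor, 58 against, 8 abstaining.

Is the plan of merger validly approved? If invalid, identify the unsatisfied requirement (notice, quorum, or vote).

Notice: 18 days given; 20 required. Not satisfied.
Quorum: 25% of 610 = 152.50, rounded up to 153; 155 present. Satisfied.
Vote: requires three-fifths of the votes cast (155 − 8 abstaining = 147); 3/5 of 147 = 88.20, rounded up to 89, so 89 needed; 89 in favor. Satisfied.

Invalid — notice requirement not satisfied.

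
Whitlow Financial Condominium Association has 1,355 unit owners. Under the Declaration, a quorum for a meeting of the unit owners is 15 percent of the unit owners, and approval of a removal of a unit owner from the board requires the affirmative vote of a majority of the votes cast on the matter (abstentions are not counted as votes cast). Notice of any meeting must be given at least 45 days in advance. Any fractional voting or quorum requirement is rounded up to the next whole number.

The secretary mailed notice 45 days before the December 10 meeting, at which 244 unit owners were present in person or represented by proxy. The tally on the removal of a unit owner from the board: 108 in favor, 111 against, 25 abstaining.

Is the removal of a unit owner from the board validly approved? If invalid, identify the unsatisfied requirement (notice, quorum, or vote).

Invalid — vote requirement not satisfied.

Notice: 45 days given; 45 required. Satisfied.
Quorum: 15% of 1,355 = 203.25, rounded up to 204; 244 present. Satisfied.
Vote: requires a majority of the votes cast (244 − 25 abstaining = 219); a majority of 219 is 110, so 110 needed; 108 in favor. Not satisfied.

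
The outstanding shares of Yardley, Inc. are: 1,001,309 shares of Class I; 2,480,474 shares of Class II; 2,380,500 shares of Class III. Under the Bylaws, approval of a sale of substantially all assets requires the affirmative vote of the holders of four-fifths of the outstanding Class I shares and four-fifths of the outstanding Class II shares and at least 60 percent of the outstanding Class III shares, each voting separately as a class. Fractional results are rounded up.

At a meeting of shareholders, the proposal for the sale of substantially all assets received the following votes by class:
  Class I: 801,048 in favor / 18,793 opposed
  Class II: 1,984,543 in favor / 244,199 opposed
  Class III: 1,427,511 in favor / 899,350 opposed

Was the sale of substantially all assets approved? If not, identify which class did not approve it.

Not approved — the Class III shares did not give the required vote.

Class I: 4/5 of 1001309 = 801047.20, rounded up to 801048; 801,048 required, 801,048 in favor — approved.
Class II: 4/5 of 2480474 = 1984379.20, rounded up to 1984380; 1,984,380 required, 1,984,543 in favor — approved.
Class III: 3/5 of 2380500 = 1428300; 1,428,300 required, 1,427,511 in favor — not approved.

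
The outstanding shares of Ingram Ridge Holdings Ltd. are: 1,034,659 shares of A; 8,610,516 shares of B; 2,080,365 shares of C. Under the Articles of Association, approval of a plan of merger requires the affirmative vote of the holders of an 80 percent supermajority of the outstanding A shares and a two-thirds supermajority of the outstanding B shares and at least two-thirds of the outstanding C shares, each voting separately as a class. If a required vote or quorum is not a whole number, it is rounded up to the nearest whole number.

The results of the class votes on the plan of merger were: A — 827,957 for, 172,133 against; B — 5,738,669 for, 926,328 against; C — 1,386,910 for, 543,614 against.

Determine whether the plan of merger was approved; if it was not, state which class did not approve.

Not approved — the B shares did not give the required vote.

A: 4/5 of 1034659 = 827727.20, rounded up to 827728; 827,728 required, 827,957 in favor — approved.
B: 2/3 of 8610516 = 5740344; 5,740,344 required, 5,738,669 in favor — not approved.
C: 2/3 of 2080365 = 1386910; 1,386,910 required, 1,386,910 in favor — approved.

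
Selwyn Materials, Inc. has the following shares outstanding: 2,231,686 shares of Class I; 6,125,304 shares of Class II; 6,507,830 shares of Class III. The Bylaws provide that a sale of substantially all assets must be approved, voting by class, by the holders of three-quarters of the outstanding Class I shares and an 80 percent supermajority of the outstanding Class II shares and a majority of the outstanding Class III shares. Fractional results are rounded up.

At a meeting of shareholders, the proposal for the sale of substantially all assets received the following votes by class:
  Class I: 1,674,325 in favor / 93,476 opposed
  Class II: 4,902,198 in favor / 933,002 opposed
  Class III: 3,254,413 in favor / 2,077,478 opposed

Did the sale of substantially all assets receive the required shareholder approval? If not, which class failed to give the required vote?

Approved — every class gave the required vote.

Class I: 3/4 of 2231686 = 1673764.50, rounded up to 1673765; 1,673,765 required, 1,674,325 in favor — approved.
Class II: 4/5 of 6125304 = 4900243.20, rounded up to 4900244; 4,900,244 required, 4,902,198 in favor — approved.
Class III: a majority of 6507830 is 3253916; 3,253,916 required, 3,254,413 in favor — approved.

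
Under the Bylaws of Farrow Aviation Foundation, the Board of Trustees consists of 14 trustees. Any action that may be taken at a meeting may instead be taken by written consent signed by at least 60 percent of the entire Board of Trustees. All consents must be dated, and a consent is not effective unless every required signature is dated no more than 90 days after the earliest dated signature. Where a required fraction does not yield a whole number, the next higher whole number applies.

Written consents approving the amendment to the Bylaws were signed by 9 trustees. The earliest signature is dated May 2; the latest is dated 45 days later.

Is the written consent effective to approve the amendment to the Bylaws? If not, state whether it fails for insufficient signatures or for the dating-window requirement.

Signatures required: at least 60 percent of 14 — 3/5 of 14 = 8.40, rounded up to 9, so 9 needed; 9 signed. Sufficient.
Dating window: the latest signature is 45 days after the earliest; the limit is 90 days. Within the window.

Effective — both the signature and dating-window requirements are satisfied.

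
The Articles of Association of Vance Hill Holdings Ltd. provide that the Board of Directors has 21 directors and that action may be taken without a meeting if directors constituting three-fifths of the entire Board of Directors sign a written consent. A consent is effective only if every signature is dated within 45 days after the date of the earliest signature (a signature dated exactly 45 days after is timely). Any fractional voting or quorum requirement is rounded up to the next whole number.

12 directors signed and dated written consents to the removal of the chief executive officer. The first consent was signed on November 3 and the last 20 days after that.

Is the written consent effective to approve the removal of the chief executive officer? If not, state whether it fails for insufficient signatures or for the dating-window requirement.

Signatures required: three-fifths of 21 — 3/5 of 21 = 12.60, rounded up to 13, so 13 needed; 12 signed. Insufficient.
Dating window: the latest signature is 20 days after the earliest; the limit is 45 days. Within the window.

Not effective — insufficient signatures.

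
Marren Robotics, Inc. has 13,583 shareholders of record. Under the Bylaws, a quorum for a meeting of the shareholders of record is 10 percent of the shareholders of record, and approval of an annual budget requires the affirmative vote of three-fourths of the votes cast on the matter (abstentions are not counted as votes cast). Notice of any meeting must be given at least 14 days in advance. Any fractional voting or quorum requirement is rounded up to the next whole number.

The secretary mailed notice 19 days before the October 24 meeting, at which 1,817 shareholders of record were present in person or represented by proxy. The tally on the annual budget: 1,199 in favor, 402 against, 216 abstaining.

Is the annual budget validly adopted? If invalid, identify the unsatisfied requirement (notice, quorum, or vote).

Invalid — vote requirement not satisfied.

Notice: 19 days given; 14 required. Satisfied.
Quorum: 10% of 13,583 = 1,358.30, rounded up to 1,359; 1,817 present. Satisfied.
Vote: requires three-fourths of the votes cast (1,817 − 216 abstaining = 1,601); 3/4 of 1601 = 1200.75, rounded up to 1201, so 1,201 needed; 1,199 in favor. Not satisfied.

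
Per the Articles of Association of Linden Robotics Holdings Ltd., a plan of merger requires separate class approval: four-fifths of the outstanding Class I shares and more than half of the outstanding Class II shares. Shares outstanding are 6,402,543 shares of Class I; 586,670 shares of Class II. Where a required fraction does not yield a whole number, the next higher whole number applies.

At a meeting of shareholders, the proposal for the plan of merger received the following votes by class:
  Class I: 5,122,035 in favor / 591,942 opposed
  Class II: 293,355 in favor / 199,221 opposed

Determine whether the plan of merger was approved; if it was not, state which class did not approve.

Class I: 4/5 of 6402543 = 5122034.40, rounded up to 5122035; 5,122,035 required, 5,122,035 in favor — approved.
Class II: a majority of 586670 is 293336; 293,336 required, 293,355 in favor — approved.

Approved — every class gave the required vote.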